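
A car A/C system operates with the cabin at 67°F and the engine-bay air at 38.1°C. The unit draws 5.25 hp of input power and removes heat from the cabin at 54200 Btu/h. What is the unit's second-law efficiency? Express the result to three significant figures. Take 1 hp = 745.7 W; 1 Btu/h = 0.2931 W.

0.259

Converting, Q̇_C = 54200 Btu/h = 21.30 hp, so COP_actual = Q̇_C/Ẇ = 21.30/5.250 = 4.058.
In absolute terms T_C = 292.59 K and T_H = 311.25 K, so ΔT = 18.66 K.
COP_Carnot = T_C/ΔT = 292.59/18.66 = 15.68.
η_II = COP_actual/COP_Carnot = 4.058/15.68 = 0.2587.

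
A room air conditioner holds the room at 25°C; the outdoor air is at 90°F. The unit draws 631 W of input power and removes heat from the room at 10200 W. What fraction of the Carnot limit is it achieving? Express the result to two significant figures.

COP_actual = Q̇_C/Ẇ = 10200/631.0 = 16.16.
In absolute terms T_C = 298.15 K and T_H = 305.37 K, so ΔT = 7.222 K.
COP_Carnot = T_C/ΔT = 298.15/7.222 = 41.28.
η_II = COP_actual/COP_Carnot = 16.16/41.28 = 0.3916.

0.39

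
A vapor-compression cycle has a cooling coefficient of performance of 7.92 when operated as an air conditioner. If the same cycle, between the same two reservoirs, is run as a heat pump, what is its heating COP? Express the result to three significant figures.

8.92

The first law on one cycle gives Q_H = Q_C + W, so Q_H/W = Q_C/W + 1.
COP_HP = COP_R + 1 = 7.92 + 1 = 8.92.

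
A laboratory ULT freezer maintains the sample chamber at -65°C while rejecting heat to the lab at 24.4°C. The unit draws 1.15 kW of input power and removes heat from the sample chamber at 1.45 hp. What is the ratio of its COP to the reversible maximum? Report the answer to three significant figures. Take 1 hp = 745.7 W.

Converting, Q̇_C = 1.450 hp = 1.081 kW, so COP_actual = Q̇_C/Ẇ = 1.081/1.150 = 0.9402.
In absolute terms T_C = 208.15 K and T_H = 297.55 K, so ΔT = 89.40 K.
COP_Carnot = T_C/ΔT = 208.15/89.40 = 2.328.
η_II = COP_actual/COP_Carnot = 0.9402/2.328 = 0.4038.

0.404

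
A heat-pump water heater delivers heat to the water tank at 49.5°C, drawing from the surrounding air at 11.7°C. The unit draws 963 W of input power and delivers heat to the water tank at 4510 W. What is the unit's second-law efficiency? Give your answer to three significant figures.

COP_actual = Q̇_H/Ẇ = 4510/963.0 = 4.683.
In absolute terms T_C = 284.85 K and T_H = 322.65 K, so ΔT = 37.80 K.
COP_Carnot = T_H/ΔT = 322.65/37.80 = 8.536.
η_II = COP_actual/COP_Carnot = 4.683/8.536 = 0.5487.

0.549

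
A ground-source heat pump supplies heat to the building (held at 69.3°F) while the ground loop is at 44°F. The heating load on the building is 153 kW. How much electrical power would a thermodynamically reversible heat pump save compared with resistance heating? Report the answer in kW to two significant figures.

In absolute terms T_C = 279.82 K and T_H = 293.87 K, so ΔT = 14.06 K.
COP_Carnot = T_H/ΔT = 293.87/14.06 = 20.91.
Resistance heating needs Ẇ_res = Q̇_H = 153.0 kW; the reversible heat pump needs only Ẇ_hp = Q̇_H/COP = 7.318 kW.
Saving = 153.0 − 7.318 = 145.7 kW.

150 kW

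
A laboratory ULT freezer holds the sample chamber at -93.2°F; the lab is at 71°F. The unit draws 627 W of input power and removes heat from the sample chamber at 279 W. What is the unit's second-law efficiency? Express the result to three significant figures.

COP_actual = Q̇_C/Ẇ = 279.0/627.0 = 0.4450.
In absolute terms T_C = 203.59 K and T_H = 294.82 K, so ΔT = 91.22 K.
COP_Carnot = T_C/ΔT = 203.59/91.22 = 2.232.
η_II = COP_actual/COP_Carnot = 0.4450/2.232 = 0.1994.

0.199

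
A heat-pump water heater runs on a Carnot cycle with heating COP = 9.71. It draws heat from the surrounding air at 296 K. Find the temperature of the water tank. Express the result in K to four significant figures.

330.0 K

COP_HP = T_H/(T_H − T_C) rearranges to T_H = COP·T_C/(COP − 1).
With T_C = 296.00 K, T_H = 9.71 × 296.00/8.710 = 329.98 K.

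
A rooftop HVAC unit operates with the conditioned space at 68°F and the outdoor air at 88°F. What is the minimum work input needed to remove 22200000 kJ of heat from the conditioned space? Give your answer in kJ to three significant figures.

841000 kJ

In absolute terms T_C = 293.15 K and T_H = 304.26 K, so ΔT = 11.11 K.
The reversible limit is COP_R = T_C/ΔT = 26.38, so W_min = Q_C/COP = Q_C·ΔT/T_C.
W_min = 22200000 × 11.11/293.15 = 841400 kJ.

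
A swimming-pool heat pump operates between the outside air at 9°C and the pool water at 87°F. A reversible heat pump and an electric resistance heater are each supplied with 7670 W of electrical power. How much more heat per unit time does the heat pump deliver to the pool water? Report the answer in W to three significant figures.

In absolute terms T_C = 282.15 K and T_H = 303.71 K, so ΔT = 21.56 K.
COP_Carnot = T_H/ΔT = 303.71/21.56 = 14.09.
The heat pump delivers Q̇_H = COP × Ẇ = 108100 W; the resistance heater delivers Ẇ = 7670 W.
Extra = (COP − 1)·Ẇ = 100400 W.

100000 W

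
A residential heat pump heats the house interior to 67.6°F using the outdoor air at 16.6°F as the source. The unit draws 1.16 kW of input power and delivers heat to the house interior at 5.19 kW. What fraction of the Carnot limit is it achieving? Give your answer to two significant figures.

0.43

COP_actual = Q̇_H/Ẇ = 5.190/1.160 = 4.474.
In absolute terms T_C = 264.59 K and T_H = 292.93 K, so ΔT = 28.33 K.
COP_Carnot = T_H/ΔT = 292.93/28.33 = 10.34.
η_II = COP_actual/COP_Carnot = 4.474/10.34 = 0.4328.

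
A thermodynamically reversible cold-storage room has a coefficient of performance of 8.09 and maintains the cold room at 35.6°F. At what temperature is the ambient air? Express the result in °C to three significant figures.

36.0 °C

COP_R = T_C/(T_H − T_C) gives T_H − T_C = T_C/COP.
With T_C = 275.15 K, T_H = 275.15 × (1 + 1/8.09) = 309.16 K.
Converting, 309.16 K = 36.01°C.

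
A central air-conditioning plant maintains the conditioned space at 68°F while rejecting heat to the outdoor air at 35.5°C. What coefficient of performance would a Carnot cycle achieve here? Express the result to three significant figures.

In absolute terms T_C = 293.15 K and T_H = 308.65 K, so ΔT = 15.50 K.
For a reversible cycle, COP_Carnot = T_C/ΔT = 293.15/15.50 = 18.91.

18.9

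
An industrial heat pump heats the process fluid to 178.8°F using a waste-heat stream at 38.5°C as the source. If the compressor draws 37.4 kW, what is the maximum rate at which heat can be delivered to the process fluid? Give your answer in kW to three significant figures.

In absolute terms T_C = 311.65 K and T_H = 354.71 K, so ΔT = 43.06 K.
COP_Carnot = T_H/ΔT = 354.71/43.06 = 8.238.
Q̇_max = COP_Carnot × Ẇ = 8.238 × 37.40 kW = 308.1 kW.

308 kW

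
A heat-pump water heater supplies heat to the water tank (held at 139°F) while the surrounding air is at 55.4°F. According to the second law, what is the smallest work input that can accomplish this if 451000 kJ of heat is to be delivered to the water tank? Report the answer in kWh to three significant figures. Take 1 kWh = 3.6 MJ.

17.5 kWh

In absolute terms T_C = 286.15 K and T_H = 332.59 K, so ΔT = 46.44 K.
The reversible limit is COP_HP = T_H/ΔT = 7.161, so W_min = Q_H/COP = Q_H·ΔT/T_H.
W_min = 451000 × 46.44/332.59 = 62980 kJ = 17.49 kWh.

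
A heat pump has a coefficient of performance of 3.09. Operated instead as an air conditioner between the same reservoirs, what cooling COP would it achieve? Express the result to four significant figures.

Since Q_H = Q_C + W for any cycle, COP_R = Q_C/W = Q_H/W − 1.
COP_R = 3.09 − 1 = 2.09.

2.090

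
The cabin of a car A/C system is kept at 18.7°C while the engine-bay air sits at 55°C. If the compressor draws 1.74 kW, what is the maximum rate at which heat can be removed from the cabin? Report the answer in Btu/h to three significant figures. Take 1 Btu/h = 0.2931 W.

In absolute terms T_C = 291.85 K and T_H = 328.15 K, so ΔT = 36.30 K.
COP_Carnot = T_C/ΔT = 291.85/36.30 = 8.040.
Q̇_max = COP_Carnot × Ẇ = 8.040 × 1.740 kW = 13.99 kW = 47730 Btu/h.

47700 Btu/h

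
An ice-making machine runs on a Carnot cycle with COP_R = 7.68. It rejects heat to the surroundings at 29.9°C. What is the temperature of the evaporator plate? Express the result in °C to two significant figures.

For a Carnot refrigerator COP_R = T_C/(T_H − T_C), so T_C = COP·T_H/(1 + COP).
With T_H = 303.05 K, T_C = 7.68 × 303.05/8.680 = 268.14 K.
Converting, 268.14 K = -5.01°C.

-5.0 °C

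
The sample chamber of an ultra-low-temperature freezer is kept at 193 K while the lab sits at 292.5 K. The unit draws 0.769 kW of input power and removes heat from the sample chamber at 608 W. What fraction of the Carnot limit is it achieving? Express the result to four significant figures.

Converting, Q̇_C = 608.0 W = 0.6080 kW, so COP_actual = Q̇_C/Ẇ = 0.6080/0.7690 = 0.7906.
The reservoir spacing is ΔT = 292.5 − 193 = 99.50 K.
COP_Carnot = T_C/ΔT = 193.00/99.50 = 1.940.
η_II = COP_actual/COP_Carnot = 0.7906/1.940 = 0.4076.

0.4076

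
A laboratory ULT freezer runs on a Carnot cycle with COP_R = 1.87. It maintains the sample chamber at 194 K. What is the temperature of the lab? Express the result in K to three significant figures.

COP_R = T_C/(T_H − T_C) gives T_H − T_C = T_C/COP.
With T_C = 194.00 K, T_H = 194.00 × (1 + 1/1.87) = 297.74 K.

298 K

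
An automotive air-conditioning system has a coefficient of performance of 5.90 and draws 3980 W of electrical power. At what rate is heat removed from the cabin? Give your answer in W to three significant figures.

Q̇_C = COP × Ẇ = 5.90 × 3980 = 23480 W.

23500 W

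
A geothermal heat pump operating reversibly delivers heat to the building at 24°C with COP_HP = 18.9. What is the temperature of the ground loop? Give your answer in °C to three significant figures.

8.28 °C

COP_HP = T_H/(T_H − T_C) gives T_H − T_C = T_H/COP.
With T_H = 297.15 K, T_C = 297.15 × (1 − 1/18.9) = 281.43 K.
Converting, 281.43 K = 8.28°C.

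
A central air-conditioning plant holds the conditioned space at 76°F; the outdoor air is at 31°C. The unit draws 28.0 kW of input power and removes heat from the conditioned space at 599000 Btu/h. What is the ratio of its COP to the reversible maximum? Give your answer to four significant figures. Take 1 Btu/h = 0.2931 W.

Converting, Q̇_C = 599000 Btu/h = 175.6 kW, so COP_actual = Q̇_C/Ẇ = 175.6/28.00 = 6.270.
In absolute terms T_C = 297.59 K and T_H = 304.15 K, so ΔT = 6.556 K.
COP_Carnot = T_C/ΔT = 297.59/6.556 = 45.40.
η_II = COP_actual/COP_Carnot = 6.270/45.40 = 0.1381.

0.1381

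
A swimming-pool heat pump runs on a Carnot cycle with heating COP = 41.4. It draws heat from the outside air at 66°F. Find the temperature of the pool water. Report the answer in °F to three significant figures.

79.0 °F

COP_HP = T_H/(T_H − T_C) rearranges to T_H = COP·T_C/(COP − 1).
With T_C = 292.04 K, T_H = 41.4 × 292.04/40.40 = 299.27 K.
Converting, 299.27 K = 79.01°F.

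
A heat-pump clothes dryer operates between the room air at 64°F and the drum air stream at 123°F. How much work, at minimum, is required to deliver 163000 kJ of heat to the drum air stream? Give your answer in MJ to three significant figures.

16.5 MJ

In absolute terms T_C = 290.93 K and T_H = 323.71 K, so ΔT = 32.78 K.
The reversible limit is COP_HP = T_H/ΔT = 9.876, so W_min = Q_H/COP = Q_H·ΔT/T_H.
W_min = 163000 × 32.78/323.71 = 16510 kJ = 16.51 MJ.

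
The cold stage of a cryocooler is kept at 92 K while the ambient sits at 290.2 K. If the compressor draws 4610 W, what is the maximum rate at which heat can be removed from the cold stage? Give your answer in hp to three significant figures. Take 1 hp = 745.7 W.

The reservoir spacing is ΔT = 290.2 − 92 = 198.2 K.
COP_Carnot = T_C/ΔT = 92.00/198.2 = 0.4642.
Q̇_max = COP_Carnot × Ẇ = 0.4642 × 4610 W = 2140 W = 2.870 hp.

2.87 hp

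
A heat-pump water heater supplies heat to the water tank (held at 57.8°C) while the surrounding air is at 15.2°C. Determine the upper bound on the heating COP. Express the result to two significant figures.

7.8

In absolute terms T_C = 288.35 K and T_H = 330.95 K, so ΔT = 42.60 K.
For a reversible cycle, COP_Carnot = T_H/ΔT = 330.95/42.60 = 7.769.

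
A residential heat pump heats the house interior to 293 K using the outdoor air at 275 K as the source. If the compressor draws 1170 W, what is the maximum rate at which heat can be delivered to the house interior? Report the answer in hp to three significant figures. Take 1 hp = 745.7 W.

The reservoir spacing is ΔT = 293 − 275 = 18.00 K.
COP_Carnot = T_H/ΔT = 293.00/18.00 = 16.28.
Q̇_max = COP_Carnot × Ẇ = 16.28 × 1170 W = 19050 W = 25.54 hp.

25.5 hp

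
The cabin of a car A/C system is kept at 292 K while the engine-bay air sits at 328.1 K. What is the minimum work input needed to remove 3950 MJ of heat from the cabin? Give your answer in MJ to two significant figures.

490 MJ

The reservoir spacing is ΔT = 328.1 − 292 = 36.10 K.
The reversible limit is COP_R = T_C/ΔT = 8.089, so W_min = Q_C/COP = Q_C·ΔT/T_C.
W_min = 3950 × 36.10/292.00 = 488.3 MJ.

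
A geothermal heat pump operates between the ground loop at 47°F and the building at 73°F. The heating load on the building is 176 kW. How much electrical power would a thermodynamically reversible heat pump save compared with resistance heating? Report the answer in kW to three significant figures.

In absolute terms T_C = 281.48 K and T_H = 295.93 K, so ΔT = 14.44 K.
COP_Carnot = T_H/ΔT = 295.93/14.44 = 20.49.
Resistance heating needs Ẇ_res = Q̇_H = 176.0 kW; the reversible heat pump needs only Ẇ_hp = Q̇_H/COP = 8.591 kW.
Saving = 176.0 − 8.591 = 167.4 kW.

167 kW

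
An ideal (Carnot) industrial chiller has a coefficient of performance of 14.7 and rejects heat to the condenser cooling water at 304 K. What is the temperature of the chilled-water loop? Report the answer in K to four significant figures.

For a Carnot refrigerator COP_R = T_C/(T_H − T_C), so T_C = COP·T_H/(1 + COP).
With T_H = 304.00 K, T_C = 14.7 × 304.00/15.70 = 284.64 K.

284.6 K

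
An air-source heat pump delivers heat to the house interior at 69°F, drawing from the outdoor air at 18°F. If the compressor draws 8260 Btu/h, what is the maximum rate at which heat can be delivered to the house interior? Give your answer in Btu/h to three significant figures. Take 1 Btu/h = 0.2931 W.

85600 Btu/h

In absolute terms T_C = 265.37 K and T_H = 293.71 K, so ΔT = 28.33 K.
COP_Carnot = T_H/ΔT = 293.71/28.33 = 10.37.
Q̇_max = COP_Carnot × Ẇ = 10.37 × 8260 Btu/h = 85620 Btu/h.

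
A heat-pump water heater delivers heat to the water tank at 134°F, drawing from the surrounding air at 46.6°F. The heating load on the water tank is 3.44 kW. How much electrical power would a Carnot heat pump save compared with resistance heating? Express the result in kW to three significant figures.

In absolute terms T_C = 281.26 K and T_H = 329.82 K, so ΔT = 48.56 K.
COP_Carnot = T_H/ΔT = 329.82/48.56 = 6.793.
Resistance heating needs Ẇ_res = Q̇_H = 3.440 kW; the reversible heat pump needs only Ẇ_hp = Q̇_H/COP = 0.5064 kW.
Saving = 3.440 − 0.5064 = 2.934 kW.

2.93 kW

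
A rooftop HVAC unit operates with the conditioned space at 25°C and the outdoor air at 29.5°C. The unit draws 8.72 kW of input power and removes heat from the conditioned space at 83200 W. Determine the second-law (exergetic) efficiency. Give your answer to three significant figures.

Converting, Q̇_C = 83200 W = 83.20 kW, so COP_actual = Q̇_C/Ẇ = 83.20/8.720 = 9.541.
In absolute terms T_C = 298.15 K and T_H = 302.65 K, so ΔT = 4.500 K.
COP_Carnot = T_C/ΔT = 298.15/4.500 = 66.26.
η_II = COP_actual/COP_Carnot = 9.541/66.26 = 0.1440.

0.144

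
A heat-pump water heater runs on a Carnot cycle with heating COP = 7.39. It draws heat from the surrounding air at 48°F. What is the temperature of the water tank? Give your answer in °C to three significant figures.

53.0 °C

COP_HP = T_H/(T_H − T_C) rearranges to T_H = COP·T_C/(COP − 1).
With T_C = 282.04 K, T_H = 7.39 × 282.04/6.390 = 326.18 K.
Converting, 326.18 K = 53.03°C.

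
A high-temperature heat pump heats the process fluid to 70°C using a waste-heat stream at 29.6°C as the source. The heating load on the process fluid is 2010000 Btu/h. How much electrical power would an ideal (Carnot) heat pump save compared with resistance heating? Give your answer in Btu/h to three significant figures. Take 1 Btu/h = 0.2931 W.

In absolute terms T_C = 302.75 K and T_H = 343.15 K, so ΔT = 40.40 K.
COP_Carnot = T_H/ΔT = 343.15/40.40 = 8.494.
Resistance heating needs Ẇ_res = Q̇_H = 2010000 Btu/h; the reversible heat pump needs only Ẇ_hp = Q̇_H/COP = 236600 Btu/h.
Saving = 2010000 − 236600 = 1773000 Btu/h.

1770000 Btu/h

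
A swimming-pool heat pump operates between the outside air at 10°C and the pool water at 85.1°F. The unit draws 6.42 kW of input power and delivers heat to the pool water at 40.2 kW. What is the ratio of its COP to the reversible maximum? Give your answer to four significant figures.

0.4034

COP_actual = Q̇_H/Ẇ = 40.20/6.420 = 6.262.
In absolute terms T_C = 283.15 K and T_H = 302.65 K, so ΔT = 19.50 K.
COP_Carnot = T_H/ΔT = 302.65/19.50 = 15.52.
η_II = COP_actual/COP_Carnot = 6.262/15.52 = 0.4034.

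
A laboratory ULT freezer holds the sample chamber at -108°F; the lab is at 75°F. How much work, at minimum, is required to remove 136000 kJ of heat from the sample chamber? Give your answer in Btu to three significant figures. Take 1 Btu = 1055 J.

67100 Btu

In absolute terms T_C = 195.37 K and T_H = 297.04 K, so ΔT = 101.7 K.
The reversible limit is COP_R = T_C/ΔT = 1.922, so W_min = Q_C/COP = Q_C·ΔT/T_C.
W_min = 136000 × 101.7/195.37 = 70770 kJ = 67080 Btu.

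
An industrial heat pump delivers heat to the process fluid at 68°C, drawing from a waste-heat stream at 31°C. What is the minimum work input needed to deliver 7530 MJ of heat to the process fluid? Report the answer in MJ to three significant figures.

817 MJ

In absolute terms T_C = 304.15 K and T_H = 341.15 K, so ΔT = 37.00 K.
The reversible limit is COP_HP = T_H/ΔT = 9.220, so W_min = Q_H/COP = Q_H·ΔT/T_H.
W_min = 7530 × 37.00/341.15 = 816.7 MJ.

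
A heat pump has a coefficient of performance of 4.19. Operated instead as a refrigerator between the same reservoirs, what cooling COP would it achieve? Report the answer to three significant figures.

Since Q_H = Q_C + W for any cycle, COP_R = Q_C/W = Q_H/W − 1.
COP_R = 4.19 − 1 = 3.19.

3.19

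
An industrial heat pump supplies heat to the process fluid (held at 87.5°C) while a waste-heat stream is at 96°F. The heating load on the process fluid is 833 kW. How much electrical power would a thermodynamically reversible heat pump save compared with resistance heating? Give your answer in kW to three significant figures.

In absolute terms T_C = 308.71 K and T_H = 360.65 K, so ΔT = 51.94 K.
COP_Carnot = T_H/ΔT = 360.65/51.94 = 6.943.
Resistance heating needs Ẇ_res = Q̇_H = 833.0 kW; the reversible heat pump needs only Ẇ_hp = Q̇_H/COP = 120.0 kW.
Saving = 833.0 − 120.0 = 713.0 kW.

713 kW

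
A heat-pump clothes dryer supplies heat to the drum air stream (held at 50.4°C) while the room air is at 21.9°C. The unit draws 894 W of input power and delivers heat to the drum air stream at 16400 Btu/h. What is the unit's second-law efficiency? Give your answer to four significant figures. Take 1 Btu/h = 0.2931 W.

0.4736

Converting, Q̇_H = 16400 Btu/h = 4807 W, so COP_actual = Q̇_H/Ẇ = 4807/894.0 = 5.377.
In absolute terms T_C = 295.05 K and T_H = 323.55 K, so ΔT = 28.50 K.
COP_Carnot = T_H/ΔT = 323.55/28.50 = 11.35.
η_II = COP_actual/COP_Carnot = 5.377/11.35 = 0.4736.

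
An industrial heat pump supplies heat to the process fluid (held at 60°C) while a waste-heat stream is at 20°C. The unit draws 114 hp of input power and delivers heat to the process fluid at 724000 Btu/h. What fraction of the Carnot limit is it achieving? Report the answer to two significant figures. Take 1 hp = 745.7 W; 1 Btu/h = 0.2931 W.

0.30

Converting, Q̇_H = 724000 Btu/h = 284.6 hp, so COP_actual = Q̇_H/Ẇ = 284.6/114.0 = 2.496.
In absolute terms T_C = 293.15 K and T_H = 333.15 K, so ΔT = 40.00 K.
COP_Carnot = T_H/ΔT = 333.15/40.00 = 8.329.
η_II = COP_actual/COP_Carnot = 2.496/8.329 = 0.2997.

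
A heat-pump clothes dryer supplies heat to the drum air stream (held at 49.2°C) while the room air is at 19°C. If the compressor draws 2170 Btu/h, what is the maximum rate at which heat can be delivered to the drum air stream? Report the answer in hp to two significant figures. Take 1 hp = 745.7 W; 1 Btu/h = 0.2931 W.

9.1 hp

In absolute terms T_C = 292.15 K and T_H = 322.35 K, so ΔT = 30.20 K.
COP_Carnot = T_H/ΔT = 322.35/30.20 = 10.67.
Q̇_max = COP_Carnot × Ẇ = 10.67 × 2170 Btu/h = 23160 Btu/h = 9.104 hp.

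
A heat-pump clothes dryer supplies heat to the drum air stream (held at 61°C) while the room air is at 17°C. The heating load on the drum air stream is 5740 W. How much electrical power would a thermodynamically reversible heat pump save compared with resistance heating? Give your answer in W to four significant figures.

In absolute terms T_C = 290.15 K and T_H = 334.15 K, so ΔT = 44.00 K.
COP_Carnot = T_H/ΔT = 334.15/44.00 = 7.594.
Resistance heating needs Ẇ_res = Q̇_H = 5740 W; the reversible heat pump needs only Ẇ_hp = Q̇_H/COP = 755.8 W.
Saving = 5740 − 755.8 = 4984 W.

4984 W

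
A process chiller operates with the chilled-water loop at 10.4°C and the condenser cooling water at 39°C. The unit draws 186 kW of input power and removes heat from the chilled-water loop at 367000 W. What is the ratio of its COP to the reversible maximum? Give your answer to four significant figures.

Converting, Q̇_C = 367000 W = 367.0 kW, so COP_actual = Q̇_C/Ẇ = 367.0/186.0 = 1.973.
In absolute terms T_C = 283.55 K and T_H = 312.15 K, so ΔT = 28.60 K.
COP_Carnot = T_C/ΔT = 283.55/28.60 = 9.914.
η_II = COP_actual/COP_Carnot = 1.973/9.914 = 0.1990.

0.1990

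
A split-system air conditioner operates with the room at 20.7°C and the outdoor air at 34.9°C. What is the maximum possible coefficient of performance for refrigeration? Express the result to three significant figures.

In absolute terms T_C = 293.85 K and T_H = 308.05 K, so ΔT = 14.20 K.
For a reversible cycle, COP_Carnot = T_C/ΔT = 293.85/14.20 = 20.69.

20.7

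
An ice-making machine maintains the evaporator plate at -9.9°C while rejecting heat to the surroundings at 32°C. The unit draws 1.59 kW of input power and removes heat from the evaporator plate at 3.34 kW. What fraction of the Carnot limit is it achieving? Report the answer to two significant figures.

0.33

COP_actual = Q̇_C/Ẇ = 3.340/1.590 = 2.101.
In absolute terms T_C = 263.25 K and T_H = 305.15 K, so ΔT = 41.90 K.
COP_Carnot = T_C/ΔT = 263.25/41.90 = 6.283.
η_II = COP_actual/COP_Carnot = 2.101/6.283 = 0.3343.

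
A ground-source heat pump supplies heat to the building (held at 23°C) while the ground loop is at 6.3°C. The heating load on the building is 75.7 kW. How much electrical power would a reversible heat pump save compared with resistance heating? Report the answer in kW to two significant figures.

71 kW

In absolute terms T_C = 279.45 K and T_H = 296.15 K, so ΔT = 16.70 K.
COP_Carnot = T_H/ΔT = 296.15/16.70 = 17.73.
Resistance heating needs Ẇ_res = Q̇_H = 75.70 kW; the reversible heat pump needs only Ẇ_hp = Q̇_H/COP = 4.269 kW.
Saving = 75.70 − 4.269 = 71.43 kW.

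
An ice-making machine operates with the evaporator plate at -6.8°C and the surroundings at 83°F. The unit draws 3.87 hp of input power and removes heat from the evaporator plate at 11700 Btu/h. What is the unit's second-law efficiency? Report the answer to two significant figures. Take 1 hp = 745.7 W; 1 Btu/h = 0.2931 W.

0.16

Converting, Q̇_C = 11700 Btu/h = 4.599 hp, so COP_actual = Q̇_C/Ẇ = 4.599/3.870 = 1.188.
In absolute terms T_C = 266.35 K and T_H = 301.48 K, so ΔT = 35.13 K.
COP_Carnot = T_C/ΔT = 266.35/35.13 = 7.581.
η_II = COP_actual/COP_Carnot = 1.188/7.581 = 0.1567.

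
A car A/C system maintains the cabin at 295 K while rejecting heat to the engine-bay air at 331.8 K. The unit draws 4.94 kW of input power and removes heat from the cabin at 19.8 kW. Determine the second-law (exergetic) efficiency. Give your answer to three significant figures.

COP_actual = Q̇_C/Ẇ = 19.80/4.940 = 4.008.
The reservoir spacing is ΔT = 331.8 − 295 = 36.80 K.
COP_Carnot = T_C/ΔT = 295.00/36.80 = 8.016.
η_II = COP_actual/COP_Carnot = 4.008/8.016 = 0.5000.

0.500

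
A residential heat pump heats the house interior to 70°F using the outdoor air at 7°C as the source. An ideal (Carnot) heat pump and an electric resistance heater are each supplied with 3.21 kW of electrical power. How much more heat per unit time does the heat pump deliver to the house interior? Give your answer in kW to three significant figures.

63.7 kW

In absolute terms T_C = 280.15 K and T_H = 294.26 K, so ΔT = 14.11 K.
COP_Carnot = T_H/ΔT = 294.26/14.11 = 20.85.
The heat pump delivers Q̇_H = COP × Ẇ = 66.94 kW; the resistance heater delivers Ẇ = 3.210 kW.
Extra = (COP − 1)·Ẇ = 63.73 kW.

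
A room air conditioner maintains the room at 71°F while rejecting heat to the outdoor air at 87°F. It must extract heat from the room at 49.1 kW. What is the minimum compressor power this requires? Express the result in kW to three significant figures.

1.48 kW

In absolute terms T_C = 294.82 K and T_H = 303.71 K, so ΔT = 8.889 K.
COP_Carnot = T_C/ΔT = 294.82/8.889 = 33.17.
Ẇ_min = Q̇/COP_Carnot = 49.10/33.17 = 1.480 kW.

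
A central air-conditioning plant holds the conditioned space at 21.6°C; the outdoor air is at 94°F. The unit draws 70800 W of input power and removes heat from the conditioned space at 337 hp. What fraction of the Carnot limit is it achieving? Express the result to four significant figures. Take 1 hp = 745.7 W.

0.1547

Converting, Q̇_C = 337.0 hp = 251300 W, so COP_actual = Q̇_C/Ẇ = 251300/70800 = 3.549.
In absolute terms T_C = 294.75 K and T_H = 307.59 K, so ΔT = 12.84 K.
COP_Carnot = T_C/ΔT = 294.75/12.84 = 22.95.
η_II = COP_actual/COP_Carnot = 3.549/22.95 = 0.1547.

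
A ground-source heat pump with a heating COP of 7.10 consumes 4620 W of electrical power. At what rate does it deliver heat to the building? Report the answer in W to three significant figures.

32800 W

Q̇_H = COP_HP × Ẇ = 7.10 × 4620 = 32800 W.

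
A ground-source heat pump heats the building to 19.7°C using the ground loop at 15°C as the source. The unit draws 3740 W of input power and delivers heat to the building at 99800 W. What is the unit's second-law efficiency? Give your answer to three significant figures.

COP_actual = Q̇_H/Ẇ = 99800/3740 = 26.68.
In absolute terms T_C = 288.15 K and T_H = 292.85 K, so ΔT = 4.700 K.
COP_Carnot = T_H/ΔT = 292.85/4.700 = 62.31.
η_II = COP_actual/COP_Carnot = 26.68/62.31 = 0.4283.

0.428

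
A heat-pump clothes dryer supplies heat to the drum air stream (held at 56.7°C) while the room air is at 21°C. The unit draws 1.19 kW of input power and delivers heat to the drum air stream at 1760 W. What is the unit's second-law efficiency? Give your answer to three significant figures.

0.160

Converting, Q̇_H = 1760 W = 1.760 kW, so COP_actual = Q̇_H/Ẇ = 1.760/1.190 = 1.479.
In absolute terms T_C = 294.15 K and T_H = 329.85 K, so ΔT = 35.70 K.
COP_Carnot = T_H/ΔT = 329.85/35.70 = 9.239.
η_II = COP_actual/COP_Carnot = 1.479/9.239 = 0.1601.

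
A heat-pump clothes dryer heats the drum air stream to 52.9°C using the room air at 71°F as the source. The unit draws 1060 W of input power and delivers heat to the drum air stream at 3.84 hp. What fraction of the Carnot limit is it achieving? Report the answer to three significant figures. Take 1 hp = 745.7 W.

Converting, Q̇_H = 3.840 hp = 2863 W, so COP_actual = Q̇_H/Ẇ = 2863/1060 = 2.701.
In absolute terms T_C = 294.82 K and T_H = 326.05 K, so ΔT = 31.23 K.
COP_Carnot = T_H/ΔT = 326.05/31.23 = 10.44.
η_II = COP_actual/COP_Carnot = 2.701/10.44 = 0.2588.

0.259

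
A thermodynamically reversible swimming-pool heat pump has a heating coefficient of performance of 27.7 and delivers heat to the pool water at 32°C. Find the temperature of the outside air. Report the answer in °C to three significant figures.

21.0 °C

COP_HP = T_H/(T_H − T_C) gives T_H − T_C = T_H/COP.
With T_H = 305.15 K, T_C = 305.15 × (1 − 1/27.7) = 294.13 K.
Converting, 294.13 K = 20.98°C.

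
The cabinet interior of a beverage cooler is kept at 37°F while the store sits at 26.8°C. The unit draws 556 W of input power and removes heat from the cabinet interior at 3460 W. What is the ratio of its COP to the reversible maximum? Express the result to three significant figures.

COP_actual = Q̇_C/Ẇ = 3460/556.0 = 6.223.
In absolute terms T_C = 275.93 K and T_H = 299.95 K, so ΔT = 24.02 K.
COP_Carnot = T_C/ΔT = 275.93/24.02 = 11.49.
η_II = COP_actual/COP_Carnot = 6.223/11.49 = 0.5418.

0.542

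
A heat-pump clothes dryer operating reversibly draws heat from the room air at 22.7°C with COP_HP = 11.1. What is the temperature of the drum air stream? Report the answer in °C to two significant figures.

52 °C

COP_HP = T_H/(T_H − T_C) rearranges to T_H = COP·T_C/(COP − 1).
With T_C = 295.85 K, T_H = 11.1 × 295.85/10.10 = 325.14 K.
Converting, 325.14 K = 51.99°C.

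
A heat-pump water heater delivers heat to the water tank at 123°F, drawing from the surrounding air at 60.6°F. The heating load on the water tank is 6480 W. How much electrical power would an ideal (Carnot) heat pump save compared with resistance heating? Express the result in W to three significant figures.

In absolute terms T_C = 289.04 K and T_H = 323.71 K, so ΔT = 34.67 K.
COP_Carnot = T_H/ΔT = 323.71/34.67 = 9.338.
Resistance heating needs Ẇ_res = Q̇_H = 6480 W; the reversible heat pump needs only Ẇ_hp = Q̇_H/COP = 694.0 W.
Saving = 6480 − 694.0 = 5786 W.

5790 W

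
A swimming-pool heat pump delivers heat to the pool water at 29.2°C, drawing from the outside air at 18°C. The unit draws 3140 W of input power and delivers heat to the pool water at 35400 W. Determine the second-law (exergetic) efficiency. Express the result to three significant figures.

0.418

COP_actual = Q̇_H/Ẇ = 35400/3140 = 11.27.
In absolute terms T_C = 291.15 K and T_H = 302.35 K, so ΔT = 11.20 K.
COP_Carnot = T_H/ΔT = 302.35/11.20 = 27.00.
η_II = COP_actual/COP_Carnot = 11.27/27.00 = 0.4176.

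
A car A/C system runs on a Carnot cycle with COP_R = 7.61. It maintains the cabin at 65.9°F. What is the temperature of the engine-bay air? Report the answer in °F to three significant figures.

135 °F

COP_R = T_C/(T_H − T_C) gives T_H − T_C = T_C/COP.
With T_C = 291.98 K, T_H = 291.98 × (1 + 1/7.61) = 330.35 K.
Converting, 330.35 K = 134.96°F.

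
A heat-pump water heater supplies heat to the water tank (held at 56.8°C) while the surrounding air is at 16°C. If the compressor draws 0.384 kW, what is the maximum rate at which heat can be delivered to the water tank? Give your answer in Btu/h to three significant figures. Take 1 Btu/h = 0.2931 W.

10600 Btu/h

In absolute terms T_C = 289.15 K and T_H = 329.95 K, so ΔT = 40.80 K.
COP_Carnot = T_H/ΔT = 329.95/40.80 = 8.087.
Q̇_max = COP_Carnot × Ẇ = 8.087 × 0.3840 kW = 3.105 kW = 10600 Btu/h.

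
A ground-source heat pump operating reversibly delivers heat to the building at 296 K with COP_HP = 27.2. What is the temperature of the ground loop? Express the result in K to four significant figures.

285.1 K

COP_HP = T_H/(T_H − T_C) gives T_H − T_C = T_H/COP.
With T_H = 296.00 K, T_C = 296.00 × (1 − 1/27.2) = 285.12 K.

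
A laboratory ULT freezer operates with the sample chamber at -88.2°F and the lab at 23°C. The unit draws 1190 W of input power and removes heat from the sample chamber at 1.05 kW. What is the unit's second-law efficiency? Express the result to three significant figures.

Converting, Q̇_C = 1.050 kW = 1050 W, so COP_actual = Q̇_C/Ẇ = 1050/1190 = 0.8824.
In absolute terms T_C = 206.37 K and T_H = 296.15 K, so ΔT = 89.78 K.
COP_Carnot = T_C/ΔT = 206.37/89.78 = 2.299.
η_II = COP_actual/COP_Carnot = 0.8824/2.299 = 0.3838.

0.384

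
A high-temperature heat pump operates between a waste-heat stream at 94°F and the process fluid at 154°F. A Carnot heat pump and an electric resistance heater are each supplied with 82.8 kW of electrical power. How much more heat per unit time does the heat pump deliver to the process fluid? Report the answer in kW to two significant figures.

In absolute terms T_C = 307.59 K and T_H = 340.93 K, so ΔT = 33.33 K.
COP_Carnot = T_H/ΔT = 340.93/33.33 = 10.23.
The heat pump delivers Q̇_H = COP × Ẇ = 846.9 kW; the resistance heater delivers Ẇ = 82.80 kW.
Extra = (COP − 1)·Ẇ = 764.1 kW.

760 kW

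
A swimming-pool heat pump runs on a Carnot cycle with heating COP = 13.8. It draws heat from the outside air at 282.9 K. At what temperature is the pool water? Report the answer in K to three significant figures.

COP_HP = T_H/(T_H − T_C) rearranges to T_H = COP·T_C/(COP − 1).
With T_C = 282.90 K, T_H = 13.8 × 282.90/12.80 = 305.00 K.

305 K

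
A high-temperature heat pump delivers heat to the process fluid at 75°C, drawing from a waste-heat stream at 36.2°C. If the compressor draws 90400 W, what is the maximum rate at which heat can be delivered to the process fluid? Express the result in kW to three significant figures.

In absolute terms T_C = 309.35 K and T_H = 348.15 K, so ΔT = 38.80 K.
COP_Carnot = T_H/ΔT = 348.15/38.80 = 8.973.
Q̇_max = COP_Carnot × Ẇ = 8.973 × 90400 W = 811200 W = 811.2 kW.

811 kW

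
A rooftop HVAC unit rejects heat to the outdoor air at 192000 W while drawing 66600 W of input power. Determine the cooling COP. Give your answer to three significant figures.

The first law gives Q̇_H = Q̇_C + Ẇ, so the three rates are Q̇_C = 125400, Q̇_H = 192000, Ẇ = 66600 W.
COP_R = Q̇_C/Ẇ = 125400/66600 = 1.883.

1.88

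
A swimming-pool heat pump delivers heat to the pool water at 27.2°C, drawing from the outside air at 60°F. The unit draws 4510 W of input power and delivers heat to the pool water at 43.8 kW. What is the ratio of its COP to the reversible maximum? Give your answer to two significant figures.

Converting, Q̇_H = 43.80 kW = 43800 W, so COP_actual = Q̇_H/Ẇ = 43800/4510 = 9.712.
In absolute terms T_C = 288.71 K and T_H = 300.35 K, so ΔT = 11.64 K.
COP_Carnot = T_H/ΔT = 300.35/11.64 = 25.79.
η_II = COP_actual/COP_Carnot = 9.712/25.79 = 0.3765.

0.38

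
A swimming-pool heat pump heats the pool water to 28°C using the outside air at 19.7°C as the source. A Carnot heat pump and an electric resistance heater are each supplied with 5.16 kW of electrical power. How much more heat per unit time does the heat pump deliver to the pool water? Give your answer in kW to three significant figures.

182 kW

In absolute terms T_C = 292.85 K and T_H = 301.15 K, so ΔT = 8.300 K.
COP_Carnot = T_H/ΔT = 301.15/8.300 = 36.28.
The heat pump delivers Q̇_H = COP × Ẇ = 187.2 kW; the resistance heater delivers Ẇ = 5.160 kW.
Extra = (COP − 1)·Ẇ = 182.1 kW.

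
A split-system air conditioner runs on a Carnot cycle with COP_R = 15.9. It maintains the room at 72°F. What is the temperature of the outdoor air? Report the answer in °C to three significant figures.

40.8 °C

COP_R = T_C/(T_H − T_C) gives T_H − T_C = T_C/COP.
With T_C = 295.37 K, T_H = 295.37 × (1 + 1/15.9) = 313.95 K.
Converting, 313.95 K = 40.80°C.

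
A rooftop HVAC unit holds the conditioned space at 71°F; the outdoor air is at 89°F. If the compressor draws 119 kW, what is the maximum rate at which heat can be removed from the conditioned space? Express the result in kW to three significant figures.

3510 kW

In absolute terms T_C = 294.82 K and T_H = 304.82 K, so ΔT = 10.00 K.
COP_Carnot = T_C/ΔT = 294.82/10.00 = 29.48.
Q̇_max = COP_Carnot × Ẇ = 29.48 × 119.0 kW = 3508 kW.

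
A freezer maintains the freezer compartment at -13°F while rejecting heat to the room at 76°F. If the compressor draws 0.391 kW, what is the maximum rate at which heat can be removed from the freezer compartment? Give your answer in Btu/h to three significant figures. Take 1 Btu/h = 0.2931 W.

In absolute terms T_C = 248.15 K and T_H = 297.59 K, so ΔT = 49.44 K.
COP_Carnot = T_C/ΔT = 248.15/49.44 = 5.019.
Q̇_max = COP_Carnot × Ẇ = 5.019 × 0.3910 kW = 1.962 kW = 6695 Btu/h.

6700 Btu/h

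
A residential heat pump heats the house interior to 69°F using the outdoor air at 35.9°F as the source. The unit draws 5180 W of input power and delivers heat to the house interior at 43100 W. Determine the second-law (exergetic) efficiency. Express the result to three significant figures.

0.521

COP_actual = Q̇_H/Ẇ = 43100/5180 = 8.320.
In absolute terms T_C = 275.32 K and T_H = 293.71 K, so ΔT = 18.39 K.
COP_Carnot = T_H/ΔT = 293.71/18.39 = 15.97.
η_II = COP_actual/COP_Carnot = 8.320/15.97 = 0.5209.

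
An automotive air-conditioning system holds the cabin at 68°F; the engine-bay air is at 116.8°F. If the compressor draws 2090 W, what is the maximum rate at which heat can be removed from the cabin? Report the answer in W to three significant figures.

In absolute terms T_C = 293.15 K and T_H = 320.26 K, so ΔT = 27.11 K.
COP_Carnot = T_C/ΔT = 293.15/27.11 = 10.81.
Q̇_max = COP_Carnot × Ẇ = 10.81 × 2090 W = 22600 W.

22600 W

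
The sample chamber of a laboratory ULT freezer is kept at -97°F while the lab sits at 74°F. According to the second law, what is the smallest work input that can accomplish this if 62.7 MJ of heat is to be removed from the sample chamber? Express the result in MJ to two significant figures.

In absolute terms T_C = 201.48 K and T_H = 296.48 K, so ΔT = 95.00 K.
The reversible limit is COP_R = T_C/ΔT = 2.121, so W_min = Q_C/COP = Q_C·ΔT/T_C.
W_min = 62.70 × 95.00/201.48 = 29.56 MJ.

30 MJ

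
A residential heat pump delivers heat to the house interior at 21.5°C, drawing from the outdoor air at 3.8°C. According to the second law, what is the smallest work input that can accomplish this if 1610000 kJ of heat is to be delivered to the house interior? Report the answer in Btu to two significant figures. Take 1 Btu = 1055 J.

92000 Btu

In absolute terms T_C = 276.95 K and T_H = 294.65 K, so ΔT = 17.70 K.
The reversible limit is COP_HP = T_H/ΔT = 16.65, so W_min = Q_H/COP = Q_H·ΔT/T_H.
W_min = 1610000 × 17.70/294.65 = 96710 kJ = 91670 Btu.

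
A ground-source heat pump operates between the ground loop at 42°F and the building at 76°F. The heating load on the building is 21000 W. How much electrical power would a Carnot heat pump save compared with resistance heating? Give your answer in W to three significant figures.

In absolute terms T_C = 278.71 K and T_H = 297.59 K, so ΔT = 18.89 K.
COP_Carnot = T_H/ΔT = 297.59/18.89 = 15.76.
Resistance heating needs Ẇ_res = Q̇_H = 21000 W; the reversible heat pump needs only Ẇ_hp = Q̇_H/COP = 1333 W.
Saving = 21000 − 1333 = 19670 W.

19700 W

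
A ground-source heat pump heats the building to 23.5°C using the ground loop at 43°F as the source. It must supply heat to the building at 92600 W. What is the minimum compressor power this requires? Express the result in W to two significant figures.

5400 W

In absolute terms T_C = 279.26 K and T_H = 296.65 K, so ΔT = 17.39 K.
COP_Carnot = T_H/ΔT = 296.65/17.39 = 17.06.
Ẇ_min = Q̇/COP_Carnot = 92600/17.06 = 5428 W.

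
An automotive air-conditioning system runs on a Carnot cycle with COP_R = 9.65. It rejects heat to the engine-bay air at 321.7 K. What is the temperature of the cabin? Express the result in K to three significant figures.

For a Carnot refrigerator COP_R = T_C/(T_H − T_C), so T_C = COP·T_H/(1 + COP).
With T_H = 321.70 K, T_C = 9.65 × 321.70/10.65 = 291.49 K.

291 K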